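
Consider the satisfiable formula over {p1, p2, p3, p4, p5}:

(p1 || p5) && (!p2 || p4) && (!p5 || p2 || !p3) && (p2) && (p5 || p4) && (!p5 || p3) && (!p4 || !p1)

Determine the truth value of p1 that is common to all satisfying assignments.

Suppose p1 = true.
From the singleton clause (p2), p2 = true.
From the singleton clause (p4), p4 = true.
But (!p4) is also a unit clause — contradiction.
So every satisfying assignment has p1 = False.

False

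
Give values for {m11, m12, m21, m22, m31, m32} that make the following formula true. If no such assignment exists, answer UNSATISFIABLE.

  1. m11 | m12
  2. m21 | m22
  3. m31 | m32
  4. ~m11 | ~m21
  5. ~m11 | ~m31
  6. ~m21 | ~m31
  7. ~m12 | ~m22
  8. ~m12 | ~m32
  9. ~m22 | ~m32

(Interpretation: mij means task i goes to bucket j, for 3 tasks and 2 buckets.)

UNSATISFIABLE

Try m11 = 1.
Unit clause (~m21) forces m21 = 0.
Unit clause (m22) forces m22 = 1.
Unit clause (~m31) forces m31 = 0.
Unit clause (m32) forces m32 = 1.
Now (~m32) is unsatisfied and unit — conflict.
So m11 must be the other value — set m11 = 0.
Unit clause (m12) forces m12 = 1.
Unit clause (~m22) forces m22 = 0.
Unit clause (m21) forces m21 = 1.
Unit clause (~m31) forces m31 = 0.
Unit clause (m32) forces m32 = 1.
Now (~m32) is unsatisfied and unit — conflict.
Both values of m11 lead to a conflict.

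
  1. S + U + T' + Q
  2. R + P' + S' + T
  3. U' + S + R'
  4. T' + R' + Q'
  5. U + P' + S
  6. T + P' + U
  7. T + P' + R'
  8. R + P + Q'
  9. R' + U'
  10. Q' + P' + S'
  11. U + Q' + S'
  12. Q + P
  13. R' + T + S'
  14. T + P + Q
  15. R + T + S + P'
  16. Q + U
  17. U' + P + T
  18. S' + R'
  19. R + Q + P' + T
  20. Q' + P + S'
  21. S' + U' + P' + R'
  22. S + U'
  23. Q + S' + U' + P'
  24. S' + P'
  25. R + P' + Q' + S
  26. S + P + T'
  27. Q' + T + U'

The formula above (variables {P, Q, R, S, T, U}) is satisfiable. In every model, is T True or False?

False

Suppose T = 1.
Try R = 0.
Try P = 1.
Unit clause (S') forces S = 0.
Unit clause (U) forces U = 1.
That conflicts with the unit clause (U').
Backtrack on P: now try P = 0.
Unit clause (Q') forces Q = 0.
That conflicts with the unit clause (Q).
Both values of P lead to a conflict.
Backtrack on R: now try R = 1.
Unit clause (Q') forces Q = 0.
Unit clause (U') forces U = 0.
That conflicts with the unit clause (U).
Both values of R lead to a conflict.
So every satisfying assignment has T = False.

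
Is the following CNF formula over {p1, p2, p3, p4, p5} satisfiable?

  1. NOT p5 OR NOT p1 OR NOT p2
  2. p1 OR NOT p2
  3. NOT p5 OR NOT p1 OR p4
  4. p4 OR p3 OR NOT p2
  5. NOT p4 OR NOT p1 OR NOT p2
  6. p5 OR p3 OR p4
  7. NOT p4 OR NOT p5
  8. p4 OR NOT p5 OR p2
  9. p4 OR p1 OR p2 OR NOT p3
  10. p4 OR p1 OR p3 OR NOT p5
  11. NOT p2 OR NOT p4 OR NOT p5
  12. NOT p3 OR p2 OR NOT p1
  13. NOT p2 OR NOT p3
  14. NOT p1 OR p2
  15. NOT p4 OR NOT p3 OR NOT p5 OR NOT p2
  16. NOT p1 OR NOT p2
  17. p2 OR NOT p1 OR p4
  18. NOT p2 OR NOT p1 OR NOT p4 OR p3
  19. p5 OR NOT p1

Yes

Try p1 = false.
From the singleton clause (NOT p2), p2 = false.
Try p4 = true.
From the singleton clause (NOT p5), p5 = false.
Every clause is now satisfied; p3 is unconstrained.
A satisfying assignment: p1=false; p2=false; p3=true; p4=true; p5=false.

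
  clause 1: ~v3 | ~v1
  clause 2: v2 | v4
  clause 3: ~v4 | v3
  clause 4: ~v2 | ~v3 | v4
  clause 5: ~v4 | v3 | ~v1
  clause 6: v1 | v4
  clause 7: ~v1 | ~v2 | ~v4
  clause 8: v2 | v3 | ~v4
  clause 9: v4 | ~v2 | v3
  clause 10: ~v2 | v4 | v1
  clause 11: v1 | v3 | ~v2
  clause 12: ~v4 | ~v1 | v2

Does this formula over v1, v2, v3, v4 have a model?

Branch on v3: set v3 = 1.
From the singleton clause (~v1), v1 = 0.
From the singleton clause (v4), v4 = 1.
All clauses hold; v2 can take either value.
A satisfying assignment: v1 ↦ 0,  v2 ↦ 0,  v3 ↦ 1,  v4 ↦ 1.

Yes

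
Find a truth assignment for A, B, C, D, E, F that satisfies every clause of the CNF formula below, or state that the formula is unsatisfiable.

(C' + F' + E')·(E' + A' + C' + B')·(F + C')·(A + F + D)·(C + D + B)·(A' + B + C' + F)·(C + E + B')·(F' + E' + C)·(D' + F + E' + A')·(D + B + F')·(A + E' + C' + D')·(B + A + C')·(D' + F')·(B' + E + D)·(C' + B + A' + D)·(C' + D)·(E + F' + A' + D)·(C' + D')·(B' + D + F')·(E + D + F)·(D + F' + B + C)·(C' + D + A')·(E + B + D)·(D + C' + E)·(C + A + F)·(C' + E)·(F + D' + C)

Branch on F: set F = 0.
Unit clause (C') forces C = 0.
Unit clause (A) forces A = 1.
Unit clause (D') forces D = 0.
Unit clause (B) forces B = 1.
Unit clause (E) forces E = 1.
This assignment satisfies each clause.

A=1; B=1; C=0; D=0; E=1; F=0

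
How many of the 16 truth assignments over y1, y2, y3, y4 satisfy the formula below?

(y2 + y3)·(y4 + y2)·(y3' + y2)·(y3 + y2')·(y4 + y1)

There are 2^4 = 16 truth assignments over (y1, y2, y3, y4).
Check each against the 5 clauses (columns in the order y1, y2, y3, y4):
  F F F F  ✗ fails (y2 + y3)
  F F F T  ✗ fails (y2 + y3)
  F F T F  ✗ fails (y4 + y2)
  F F T T  ✗ fails (y3' + y2)
  F T F F  ✗ fails (y3 + y2')
  F T F T  ✗ fails (y3 + y2')
  F T T F  ✗ fails (y4 + y1)
  F T T T  ✓ satisfies all
  T F F F  ✗ fails (y2 + y3)
  T F F T  ✗ fails (y2 + y3)
  T F T F  ✗ fails (y4 + y2)
  T F T T  ✗ fails (y3' + y2)
  T T F F  ✗ fails (y3 + y2')
  T T F T  ✗ fails (y3 + y2')
  T T T F  ✓ satisfies all
  T T T T  ✓ satisfies all
3 of the 16 rows are models.

3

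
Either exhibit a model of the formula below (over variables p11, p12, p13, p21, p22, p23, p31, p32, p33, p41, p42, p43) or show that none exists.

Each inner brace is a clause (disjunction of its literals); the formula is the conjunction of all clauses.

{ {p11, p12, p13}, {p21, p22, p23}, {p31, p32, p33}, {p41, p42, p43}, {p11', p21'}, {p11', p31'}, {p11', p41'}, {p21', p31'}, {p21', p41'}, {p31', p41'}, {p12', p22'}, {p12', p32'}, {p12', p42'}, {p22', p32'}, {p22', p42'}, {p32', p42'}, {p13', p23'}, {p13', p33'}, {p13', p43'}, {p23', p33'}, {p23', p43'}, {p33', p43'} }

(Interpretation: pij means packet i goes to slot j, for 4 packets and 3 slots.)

UNSATISFIABLE

Suppose p11 = 0.
Suppose p12 = 1.
From the singleton clause (p22'), p22 = 0.
From the singleton clause (p32'), p32 = 0.
From the singleton clause (p42'), p42 = 0.
Suppose p21 = 1.
From the singleton clause (p31'), p31 = 0.
From the singleton clause (p33), p33 = 1.
From the singleton clause (p41'), p41 = 0.
From the singleton clause (p43), p43 = 1.
But (p43') is also a unit clause — contradiction.
So p21 must be the other value — set p21 = 0.
From the singleton clause (p23), p23 = 1.
From the singleton clause (p13'), p13 = 0.
From the singleton clause (p33'), p33 = 0.
From the singleton clause (p31), p31 = 1.
From the singleton clause (p41'), p41 = 0.
From the singleton clause (p43), p43 = 1.
But (p43') is also a unit clause — contradiction.
Neither p21 = 1 nor p21 = 0 works.
So p12 must be the other value — set p12 = 0.
From the singleton clause (p13), p13 = 1.
From the singleton clause (p23'), p23 = 0.
From the singleton clause (p33'), p33 = 0.
From the singleton clause (p43'), p43 = 0.
Suppose p21 = 1.
From the singleton clause (p31'), p31 = 0.
From the singleton clause (p32), p32 = 1.
From the singleton clause (p41'), p41 = 0.
From the singleton clause (p42), p42 = 1.
But (p42') is also a unit clause — contradiction.
So p21 must be the other value — set p21 = 0.
From the singleton clause (p22), p22 = 1.
From the singleton clause (p32'), p32 = 0.
From the singleton clause (p31), p31 = 1.
From the singleton clause (p41'), p41 = 0.
From the singleton clause (p42), p42 = 1.
But (p42') is also a unit clause — contradiction.
Neither p21 = 1 nor p21 = 0 works.
Neither p12 = 1 nor p12 = 0 works.
So p11 must be the other value — set p11 = 1.
From the singleton clause (p21'), p21 = 0.
From the singleton clause (p31'), p31 = 0.
From the singleton clause (p41'), p41 = 0.
Suppose p22 = 1.
From the singleton clause (p12'), p12 = 0.
From the singleton clause (p32'), p32 = 0.
From the singleton clause (p33), p33 = 1.
From the singleton clause (p42'), p42 = 0.
From the singleton clause (p43), p43 = 1.
But (p43') is also a unit clause — contradiction.
So p22 must be the other value — set p22 = 0.
From the singleton clause (p23), p23 = 1.
From the singleton clause (p13'), p13 = 0.
From the singleton clause (p33'), p33 = 0.
From the singleton clause (p32), p32 = 1.
From the singleton clause (p12'), p12 = 0.
From the singleton clause (p42'), p42 = 0.
From the singleton clause (p43), p43 = 1.
But (p43') is also a unit clause — contradiction.
Neither p22 = 1 nor p22 = 0 works.
Neither p11 = 1 nor p11 = 0 works.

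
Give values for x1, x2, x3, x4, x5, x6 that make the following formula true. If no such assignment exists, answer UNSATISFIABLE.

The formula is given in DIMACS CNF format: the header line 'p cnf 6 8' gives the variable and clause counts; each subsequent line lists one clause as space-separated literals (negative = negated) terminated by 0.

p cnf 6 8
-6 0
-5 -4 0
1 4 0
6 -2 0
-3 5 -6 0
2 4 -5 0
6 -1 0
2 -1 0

x1 ↦ False, x2 ↦ False, x3 ↦ True, x4 ↦ True, x5 ↦ False, x6 ↦ False

Unit clause (¬x6) forces x6 = False.
Unit clause (¬x2) forces x2 = False.
Unit clause (¬x1) forces x1 = False.
Unit clause (x4) forces x4 = True.
Unit clause (¬x5) forces x5 = False.
All clauses hold; x3 can take either value.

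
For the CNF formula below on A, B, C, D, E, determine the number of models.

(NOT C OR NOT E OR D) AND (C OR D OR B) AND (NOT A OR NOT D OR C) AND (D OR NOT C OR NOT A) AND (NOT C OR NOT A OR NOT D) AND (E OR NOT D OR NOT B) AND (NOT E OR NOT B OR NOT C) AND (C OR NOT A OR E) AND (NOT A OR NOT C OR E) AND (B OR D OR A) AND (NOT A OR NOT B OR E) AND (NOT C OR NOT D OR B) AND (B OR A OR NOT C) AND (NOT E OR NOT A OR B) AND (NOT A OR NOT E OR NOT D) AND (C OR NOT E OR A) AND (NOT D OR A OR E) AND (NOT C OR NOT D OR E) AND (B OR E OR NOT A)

There are 2^5 = 32 truth assignments over (A, B, C, D, E).
Split on B. With B = true, the clauses containing B are satisfied and NOT B drops from the rest; 3 of the 2^4 = 16 assignments to the other variables satisfy what remains.
With B = false, by the same count on the reduced clause set, 0 assignments work.
(One model: A=F, B=T, C=F, D=F, E=F.)
Total: 3 + 0 = 3.

3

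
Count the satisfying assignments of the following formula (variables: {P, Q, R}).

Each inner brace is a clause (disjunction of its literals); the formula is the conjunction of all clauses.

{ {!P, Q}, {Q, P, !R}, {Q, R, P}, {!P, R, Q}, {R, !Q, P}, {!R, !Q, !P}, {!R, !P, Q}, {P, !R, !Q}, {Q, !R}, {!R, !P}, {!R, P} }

1

There are 2^3 = 8 truth assignments over (P, Q, R).
Check each against the 11 clauses (columns in the order P, Q, R):
  F F F  ✗ fails (Q || R || P)
  F F T  ✗ fails (Q || P || !R)
  F T F  ✗ fails (R || !Q || P)
  F T T  ✗ fails (P || !R || !Q)
  T F F  ✗ fails (!P || Q)
  T F T  ✗ fails (!P || Q)
  T T F  ✓ satisfies all
  T T T  ✗ fails (!R || !Q || !P)
1 of the 8 rows is a model.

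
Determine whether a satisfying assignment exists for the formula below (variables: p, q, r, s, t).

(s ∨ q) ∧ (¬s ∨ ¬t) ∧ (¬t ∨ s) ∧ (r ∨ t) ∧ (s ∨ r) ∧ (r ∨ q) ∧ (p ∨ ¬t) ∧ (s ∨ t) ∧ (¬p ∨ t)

Yes

Try s = True.
Unit clause (¬t) forces t = False.
Unit clause (r) forces r = True.
Unit clause (¬p) forces p = False.
No clause remains; q is free.
A satisfying assignment: p ↦ False,  q ↦ False,  r ↦ True,  s ↦ True,  t ↦ False.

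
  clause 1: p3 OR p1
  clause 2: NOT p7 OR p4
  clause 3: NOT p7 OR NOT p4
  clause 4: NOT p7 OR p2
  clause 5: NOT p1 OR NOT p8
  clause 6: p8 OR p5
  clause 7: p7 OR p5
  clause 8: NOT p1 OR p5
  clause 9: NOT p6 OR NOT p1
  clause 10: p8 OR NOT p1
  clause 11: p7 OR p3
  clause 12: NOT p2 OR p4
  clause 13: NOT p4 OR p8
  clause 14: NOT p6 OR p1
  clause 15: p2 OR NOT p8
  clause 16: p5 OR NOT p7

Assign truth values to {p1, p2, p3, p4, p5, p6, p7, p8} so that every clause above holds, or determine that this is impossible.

p1=false; p2=true; p3=true; p4=true; p5=true; p6=false; p7=false; p8=true

Branch on p3: set p3 = true.
Branch on p7: set p7 = false.
(p5) alone gives p5 = true.
Branch on p1: set p1 = false.
(NOT p6) alone gives p6 = false.
Branch on p2: set p2 = true.
(p4) alone gives p4 = true.
(p8) alone gives p8 = true.
Every clause now holds.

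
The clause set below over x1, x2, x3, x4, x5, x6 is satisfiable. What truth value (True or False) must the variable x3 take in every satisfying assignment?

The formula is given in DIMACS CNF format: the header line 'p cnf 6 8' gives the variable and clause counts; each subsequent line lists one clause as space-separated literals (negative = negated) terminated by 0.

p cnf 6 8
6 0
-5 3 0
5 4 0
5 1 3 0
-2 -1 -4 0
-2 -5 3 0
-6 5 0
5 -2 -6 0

Suppose x3 = False.
The clause (x6) is unit, so x6 = True.
The clause (¬x5) is unit, so x5 = False.
Now (x5) is unsatisfied and unit — conflict.
So every satisfying assignment has x3 = True.

True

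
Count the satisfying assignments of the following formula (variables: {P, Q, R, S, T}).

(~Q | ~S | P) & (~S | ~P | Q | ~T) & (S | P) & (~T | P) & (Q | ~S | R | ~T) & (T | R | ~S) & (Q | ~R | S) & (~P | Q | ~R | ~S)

10

There are 2^5 = 32 truth assignments over (P, Q, R, S, T).
Split on T. With T = 1, the clauses containing T are satisfied and ~T drops from the rest; 5 of the 2^4 = 16 assignments to the other variables satisfy what remains.
With T = 0, by the same count on the reduced clause set, 5 assignments work.
Total: 5 + 5 = 10.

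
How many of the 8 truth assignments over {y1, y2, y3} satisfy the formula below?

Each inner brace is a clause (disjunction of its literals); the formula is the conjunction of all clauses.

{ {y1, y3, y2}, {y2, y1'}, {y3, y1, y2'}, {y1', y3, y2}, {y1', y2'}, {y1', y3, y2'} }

2

There are 2^3 = 8 truth assignments over (y1, y2, y3).
Check each against the 6 clauses (columns in the order y1, y2, y3):
  F F F  ✗ fails (y1 + y3 + y2)
  F F T  ✓ satisfies all
  F T F  ✗ fails (y3 + y1 + y2')
  F T T  ✓ satisfies all
  T F F  ✗ fails (y2 + y1')
  T F T  ✗ fails (y2 + y1')
  T T F  ✗ fails (y1' + y2')
  T T T  ✗ fails (y1' + y2')
2 of the 8 rows are models.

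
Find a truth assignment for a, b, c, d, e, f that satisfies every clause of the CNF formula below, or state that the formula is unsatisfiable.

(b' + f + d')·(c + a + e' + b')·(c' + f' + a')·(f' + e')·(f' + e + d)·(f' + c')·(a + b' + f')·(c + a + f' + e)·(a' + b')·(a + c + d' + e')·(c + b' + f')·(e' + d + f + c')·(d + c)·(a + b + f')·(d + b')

Branch on f: set f = 1.
(e') alone gives e = 0.
(d) alone gives d = 1.
(c') alone gives c = 0.
(a) alone gives a = 1.
(b') alone gives b = 0.
All clauses are satisfied.

a ↦ 1; b ↦ 0; c ↦ 0; d ↦ 1; e ↦ 0; f ↦ 1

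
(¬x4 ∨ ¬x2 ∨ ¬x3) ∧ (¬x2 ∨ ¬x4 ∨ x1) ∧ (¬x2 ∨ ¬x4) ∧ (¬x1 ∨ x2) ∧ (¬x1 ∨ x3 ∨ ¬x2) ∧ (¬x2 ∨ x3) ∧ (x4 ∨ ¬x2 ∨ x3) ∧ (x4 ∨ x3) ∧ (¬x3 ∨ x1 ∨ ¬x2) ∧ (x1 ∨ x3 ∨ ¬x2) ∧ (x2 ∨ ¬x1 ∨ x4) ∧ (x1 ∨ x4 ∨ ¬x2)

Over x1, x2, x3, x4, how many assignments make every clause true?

There are 2^4 = 16 truth assignments over (x1, x2, x3, x4).
Split on x3. With x3 = True, the clauses containing x3 are satisfied and ¬x3 drops from the rest; 3 of the 2^3 = 8 assignments to the other variables satisfy what remains.
With x3 = False, by the same count on the reduced clause set, 1 assignment works.
(One model: x1=F, x2=F, x3=F, x4=T.)
Total: 3 + 1 = 4.

4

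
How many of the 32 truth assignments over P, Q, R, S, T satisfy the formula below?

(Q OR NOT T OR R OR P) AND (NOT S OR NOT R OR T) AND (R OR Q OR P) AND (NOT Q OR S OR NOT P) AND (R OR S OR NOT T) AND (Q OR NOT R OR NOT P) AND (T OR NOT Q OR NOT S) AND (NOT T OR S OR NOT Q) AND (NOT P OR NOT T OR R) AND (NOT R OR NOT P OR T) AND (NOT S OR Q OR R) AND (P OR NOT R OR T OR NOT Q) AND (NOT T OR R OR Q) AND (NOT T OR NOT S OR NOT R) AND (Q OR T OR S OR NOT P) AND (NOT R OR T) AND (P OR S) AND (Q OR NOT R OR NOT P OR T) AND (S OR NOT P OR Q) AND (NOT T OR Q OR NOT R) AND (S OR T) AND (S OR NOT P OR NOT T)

1

There are 2^5 = 32 truth assignments over (P, Q, R, S, T).
Split on Q. With Q = true, the clauses containing Q are satisfied and NOT Q drops from the rest; 1 of the 2^4 = 16 assignments to the other variables satisfy what remains.
With Q = false, by the same count on the reduced clause set, 0 assignments work.
(One model: P=F, Q=T, R=F, S=T, T=T.)
Total: 1 + 0 = 1.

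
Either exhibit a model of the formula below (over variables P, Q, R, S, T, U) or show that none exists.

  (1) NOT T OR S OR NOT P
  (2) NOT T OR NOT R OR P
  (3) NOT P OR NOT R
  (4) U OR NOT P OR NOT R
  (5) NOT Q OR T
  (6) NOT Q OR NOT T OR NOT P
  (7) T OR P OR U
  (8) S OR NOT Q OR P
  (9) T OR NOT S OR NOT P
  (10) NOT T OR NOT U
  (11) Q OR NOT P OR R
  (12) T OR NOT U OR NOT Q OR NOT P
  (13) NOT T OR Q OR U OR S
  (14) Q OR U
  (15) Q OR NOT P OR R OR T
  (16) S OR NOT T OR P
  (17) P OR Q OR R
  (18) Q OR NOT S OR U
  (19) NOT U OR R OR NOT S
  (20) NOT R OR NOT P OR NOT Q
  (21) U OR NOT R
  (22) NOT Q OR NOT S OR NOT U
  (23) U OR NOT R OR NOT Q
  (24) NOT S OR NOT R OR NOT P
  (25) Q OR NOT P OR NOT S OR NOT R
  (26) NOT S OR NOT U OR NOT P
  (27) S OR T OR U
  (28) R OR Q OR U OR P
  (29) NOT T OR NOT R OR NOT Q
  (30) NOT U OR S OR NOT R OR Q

P=false; Q=true; R=false; S=true; T=true; U=false

Branch on P: set P = false.
Branch on T: set T = true.
Unit clause (NOT R) forces R = false.
Unit clause (NOT U) forces U = false.
Unit clause (Q) forces Q = true.
Unit clause (S) forces S = true.
Every clause now holds.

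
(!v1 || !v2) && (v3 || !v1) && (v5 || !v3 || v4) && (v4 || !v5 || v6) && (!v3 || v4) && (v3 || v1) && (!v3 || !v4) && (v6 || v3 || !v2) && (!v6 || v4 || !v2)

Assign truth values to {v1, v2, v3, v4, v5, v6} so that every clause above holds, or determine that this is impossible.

Suppose v1 = false.
Unit clause (v3) forces v3 = true.
Unit clause (v4) forces v4 = true.
But (!v4) is also a unit clause — contradiction.
Backtrack on v1: now try v1 = true.
Unit clause (!v2) forces v2 = false.
Unit clause (v3) forces v3 = true.
Unit clause (v4) forces v4 = true.
But (!v4) is also a unit clause — contradiction.
Either choice for v1 ends in contradiction.

UNSATISFIABLE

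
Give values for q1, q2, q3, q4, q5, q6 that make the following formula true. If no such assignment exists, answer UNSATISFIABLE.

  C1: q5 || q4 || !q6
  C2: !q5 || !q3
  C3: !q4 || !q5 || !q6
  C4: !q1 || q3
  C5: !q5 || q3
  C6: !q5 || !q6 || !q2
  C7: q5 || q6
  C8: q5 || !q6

Suppose q5 = false.
(q6) alone gives q6 = true.
But (!q6) is also a unit clause — contradiction.
So q5 must be the other value — set q5 = true.
(!q3) alone gives q3 = false.
But (q3) is also a unit clause — contradiction.
Either choice for q5 ends in contradiction.

UNSATISFIABLE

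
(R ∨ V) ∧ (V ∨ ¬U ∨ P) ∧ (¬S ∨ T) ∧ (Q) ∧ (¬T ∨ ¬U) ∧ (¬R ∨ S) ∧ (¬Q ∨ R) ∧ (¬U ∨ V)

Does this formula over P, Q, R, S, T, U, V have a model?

Yes

From the singleton clause (Q), Q = True.
From the singleton clause (R), R = True.
From the singleton clause (S), S = True.
From the singleton clause (T), T = True.
From the singleton clause (¬U), U = False.
All clauses hold; P, V can take either value.
A satisfying assignment: P: False, Q: True, R: True, S: True, T: True, U: False, V: False.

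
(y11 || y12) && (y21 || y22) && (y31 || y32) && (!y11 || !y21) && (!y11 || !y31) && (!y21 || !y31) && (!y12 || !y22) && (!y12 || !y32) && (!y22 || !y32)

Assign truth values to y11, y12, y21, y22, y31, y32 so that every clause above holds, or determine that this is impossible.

Branch on y11: set y11 = true.
The clause (!y21) is unit, so y21 = false.
The clause (y22) is unit, so y22 = true.
The clause (!y31) is unit, so y31 = false.
The clause (y32) is unit, so y32 = true.
Now (!y32) is unsatisfied and unit — conflict.
So y11 must be the other value — set y11 = false.
The clause (y12) is unit, so y12 = true.
The clause (!y22) is unit, so y22 = false.
The clause (y21) is unit, so y21 = true.
The clause (!y31) is unit, so y31 = false.
The clause (y32) is unit, so y32 = true.
Now (!y32) is unsatisfied and unit — conflict.
Neither y11 = true nor y11 = false works.

UNSATISFIABLE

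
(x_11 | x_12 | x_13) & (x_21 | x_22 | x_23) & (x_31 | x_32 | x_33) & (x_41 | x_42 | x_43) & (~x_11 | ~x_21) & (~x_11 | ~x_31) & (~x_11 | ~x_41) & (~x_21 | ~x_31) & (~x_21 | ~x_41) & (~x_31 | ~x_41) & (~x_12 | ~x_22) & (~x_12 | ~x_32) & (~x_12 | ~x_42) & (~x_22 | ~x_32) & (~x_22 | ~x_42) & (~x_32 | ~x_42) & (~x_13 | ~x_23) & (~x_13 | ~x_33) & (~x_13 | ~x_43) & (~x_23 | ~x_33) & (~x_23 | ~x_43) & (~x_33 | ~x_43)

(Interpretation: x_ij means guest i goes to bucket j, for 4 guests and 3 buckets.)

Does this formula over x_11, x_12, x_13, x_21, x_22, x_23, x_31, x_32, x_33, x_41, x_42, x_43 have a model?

Suppose x_11 = 0.
Suppose x_12 = 1.
The clause (~x_22) is unit, so x_22 = 0.
The clause (~x_32) is unit, so x_32 = 0.
The clause (~x_42) is unit, so x_42 = 0.
Suppose x_21 = 1.
The clause (~x_31) is unit, so x_31 = 0.
The clause (x_33) is unit, so x_33 = 1.
The clause (~x_41) is unit, so x_41 = 0.
The clause (x_43) is unit, so x_43 = 1.
That conflicts with the unit clause (~x_43).
Undo x_21 and try x_21 = 0.
The clause (x_23) is unit, so x_23 = 1.
The clause (~x_13) is unit, so x_13 = 0.
The clause (~x_33) is unit, so x_33 = 0.
The clause (x_31) is unit, so x_31 = 1.
The clause (~x_41) is unit, so x_41 = 0.
The clause (x_43) is unit, so x_43 = 1.
That conflicts with the unit clause (~x_43).
Both values of x_21 lead to a conflict.
Undo x_12 and try x_12 = 0.
The clause (x_13) is unit, so x_13 = 1.
The clause (~x_23) is unit, so x_23 = 0.
The clause (~x_33) is unit, so x_33 = 0.
The clause (~x_43) is unit, so x_43 = 0.
Suppose x_21 = 1.
The clause (~x_31) is unit, so x_31 = 0.
The clause (x_32) is unit, so x_32 = 1.
The clause (~x_41) is unit, so x_41 = 0.
The clause (x_42) is unit, so x_42 = 1.
That conflicts with the unit clause (~x_42).
Undo x_21 and try x_21 = 0.
The clause (x_22) is unit, so x_22 = 1.
The clause (~x_32) is unit, so x_32 = 0.
The clause (x_31) is unit, so x_31 = 1.
The clause (~x_41) is unit, so x_41 = 0.
The clause (x_42) is unit, so x_42 = 1.
That conflicts with the unit clause (~x_42).
Both values of x_21 lead to a conflict.
Both values of x_12 lead to a conflict.
Undo x_11 and try x_11 = 1.
The clause (~x_21) is unit, so x_21 = 0.
The clause (~x_31) is unit, so x_31 = 0.
The clause (~x_41) is unit, so x_41 = 0.
Suppose x_22 = 1.
The clause (~x_12) is unit, so x_12 = 0.
The clause (~x_32) is unit, so x_32 = 0.
The clause (x_33) is unit, so x_33 = 1.
The clause (~x_42) is unit, so x_42 = 0.
The clause (x_43) is unit, so x_43 = 1.
That conflicts with the unit clause (~x_43).
Undo x_22 and try x_22 = 0.
The clause (x_23) is unit, so x_23 = 1.
The clause (~x_13) is unit, so x_13 = 0.
The clause (~x_33) is unit, so x_33 = 0.
The clause (x_32) is unit, so x_32 = 1.
The clause (~x_12) is unit, so x_12 = 0.
The clause (~x_42) is unit, so x_42 = 0.
The clause (x_43) is unit, so x_43 = 1.
That conflicts with the unit clause (~x_43).
Both values of x_22 lead to a conflict.
Both values of x_11 lead to a conflict.
No assignment satisfies every clause.

No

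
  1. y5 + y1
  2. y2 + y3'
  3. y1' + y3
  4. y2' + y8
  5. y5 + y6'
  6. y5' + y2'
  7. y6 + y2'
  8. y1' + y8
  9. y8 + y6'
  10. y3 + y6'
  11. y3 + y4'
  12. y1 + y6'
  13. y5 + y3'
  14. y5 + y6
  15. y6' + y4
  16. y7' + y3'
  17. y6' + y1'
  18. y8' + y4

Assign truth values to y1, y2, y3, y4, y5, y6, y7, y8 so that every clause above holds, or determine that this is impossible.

y1 ↦ 0,  y2 ↦ 0,  y3 ↦ 0,  y4 ↦ 0,  y5 ↦ 1,  y6 ↦ 0,  y7 ↦ 0,  y8 ↦ 0

Case y5 = 1:
The clause (y2') is unit, so y2 = 0.
The clause (y3') is unit, so y3 = 0.
The clause (y1') is unit, so y1 = 0.
The clause (y6') is unit, so y6 = 0.
The clause (y4') is unit, so y4 = 0.
The clause (y8') is unit, so y8 = 0.
No clause remains; y7 is free.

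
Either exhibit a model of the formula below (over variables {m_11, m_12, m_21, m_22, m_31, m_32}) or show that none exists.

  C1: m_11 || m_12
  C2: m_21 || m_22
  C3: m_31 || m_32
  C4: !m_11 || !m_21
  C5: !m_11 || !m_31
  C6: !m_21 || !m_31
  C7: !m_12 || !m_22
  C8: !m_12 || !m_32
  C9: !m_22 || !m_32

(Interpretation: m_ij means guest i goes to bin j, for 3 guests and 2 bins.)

UNSATISFIABLE

Suppose m_11 = true.
The clause (!m_21) is unit, so m_21 = false.
The clause (m_22) is unit, so m_22 = true.
The clause (!m_31) is unit, so m_31 = false.
The clause (m_32) is unit, so m_32 = true.
Now (!m_32) is unsatisfied and unit — conflict.
So m_11 must be the other value — set m_11 = false.
The clause (m_12) is unit, so m_12 = true.
The clause (!m_22) is unit, so m_22 = false.
The clause (m_21) is unit, so m_21 = true.
The clause (!m_31) is unit, so m_31 = false.
The clause (m_32) is unit, so m_32 = true.
Now (!m_32) is unsatisfied and unit — conflict.
Either choice for m_11 ends in contradiction.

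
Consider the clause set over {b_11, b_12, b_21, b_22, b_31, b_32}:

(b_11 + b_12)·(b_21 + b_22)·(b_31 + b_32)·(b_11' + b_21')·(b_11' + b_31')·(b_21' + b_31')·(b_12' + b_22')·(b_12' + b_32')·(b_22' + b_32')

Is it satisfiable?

Case b_11 = 1:
From the singleton clause (b_21'), b_21 = 0.
From the singleton clause (b_22), b_22 = 1.
From the singleton clause (b_31'), b_31 = 0.
From the singleton clause (b_32), b_32 = 1.
That conflicts with the unit clause (b_32').
Backtrack on b_11: now try b_11 = 0.
From the singleton clause (b_12), b_12 = 1.
From the singleton clause (b_22'), b_22 = 0.
From the singleton clause (b_21), b_21 = 1.
From the singleton clause (b_31'), b_31 = 0.
From the singleton clause (b_32), b_32 = 1.
That conflicts with the unit clause (b_32').
Neither b_11 = 1 nor b_11 = 0 works.
No assignment satisfies every clause.

Unsatisfiable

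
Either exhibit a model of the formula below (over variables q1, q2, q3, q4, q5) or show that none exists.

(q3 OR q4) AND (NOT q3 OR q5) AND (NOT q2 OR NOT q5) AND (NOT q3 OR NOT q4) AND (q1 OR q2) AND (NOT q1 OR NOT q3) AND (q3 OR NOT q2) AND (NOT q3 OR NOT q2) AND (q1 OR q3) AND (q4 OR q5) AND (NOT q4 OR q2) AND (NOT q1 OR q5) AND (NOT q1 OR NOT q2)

UNSATISFIABLE

Branch on q3: set q3 = true.
Unit clause (q5) forces q5 = true.
Unit clause (NOT q2) forces q2 = false.
Unit clause (NOT q4) forces q4 = false.
Unit clause (q1) forces q1 = true.
But (NOT q1) is also a unit clause — contradiction.
That branch fails; take q3 = false instead.
Unit clause (q4) forces q4 = true.
Unit clause (NOT q2) forces q2 = false.
But (q2) is also a unit clause — contradiction.
Either choice for q3 ends in contradiction.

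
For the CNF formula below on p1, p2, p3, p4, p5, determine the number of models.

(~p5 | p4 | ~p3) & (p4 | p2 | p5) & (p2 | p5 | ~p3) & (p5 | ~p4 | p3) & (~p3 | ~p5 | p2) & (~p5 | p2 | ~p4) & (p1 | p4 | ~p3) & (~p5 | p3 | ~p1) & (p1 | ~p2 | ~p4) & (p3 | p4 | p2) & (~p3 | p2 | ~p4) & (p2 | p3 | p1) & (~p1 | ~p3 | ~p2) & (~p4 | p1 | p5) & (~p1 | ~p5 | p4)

3

There are 2^5 = 32 truth assignments over (p1, p2, p3, p4, p5).
Split on p4. With p4 = 1, the clauses containing p4 are satisfied and ~p4 drops from the rest; 0 of the 2^4 = 16 assignments to the other variables satisfy what remains.
With p4 = 0, by the same count on the reduced clause set, 3 assignments work.
Total: 0 + 3 = 3.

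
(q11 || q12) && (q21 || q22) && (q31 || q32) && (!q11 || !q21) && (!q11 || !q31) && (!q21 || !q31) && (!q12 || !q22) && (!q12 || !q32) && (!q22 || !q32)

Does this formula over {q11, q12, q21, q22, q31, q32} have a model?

No

Branch on q11: set q11 = true.
From the singleton clause (!q21), q21 = false.
From the singleton clause (q22), q22 = true.
From the singleton clause (!q31), q31 = false.
From the singleton clause (q32), q32 = true.
Now (!q32) is unsatisfied and unit — conflict.
Undo q11 and try q11 = false.
From the singleton clause (q12), q12 = true.
From the singleton clause (!q22), q22 = false.
From the singleton clause (q21), q21 = true.
From the singleton clause (!q31), q31 = false.
From the singleton clause (q32), q32 = true.
Now (!q32) is unsatisfied and unit — conflict.
Neither q11 = true nor q11 = false works.
No assignment satisfies every clause.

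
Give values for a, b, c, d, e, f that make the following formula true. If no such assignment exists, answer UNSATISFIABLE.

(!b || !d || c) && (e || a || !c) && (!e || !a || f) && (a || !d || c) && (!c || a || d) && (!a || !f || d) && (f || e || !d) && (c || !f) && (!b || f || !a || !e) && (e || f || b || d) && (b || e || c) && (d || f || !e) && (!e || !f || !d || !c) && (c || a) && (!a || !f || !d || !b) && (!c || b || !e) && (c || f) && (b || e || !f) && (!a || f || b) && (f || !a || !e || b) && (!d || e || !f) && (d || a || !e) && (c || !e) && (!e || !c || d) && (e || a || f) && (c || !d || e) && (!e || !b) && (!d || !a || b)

a=true,  b=true,  c=true,  d=false,  e=false,  f=false

Case c = true:
Case e = false:
The clause (a) is unit, so a = true.
Case f = false:
The clause (!d) is unit, so d = false.
The clause (b) is unit, so b = true.
Every clause now holds.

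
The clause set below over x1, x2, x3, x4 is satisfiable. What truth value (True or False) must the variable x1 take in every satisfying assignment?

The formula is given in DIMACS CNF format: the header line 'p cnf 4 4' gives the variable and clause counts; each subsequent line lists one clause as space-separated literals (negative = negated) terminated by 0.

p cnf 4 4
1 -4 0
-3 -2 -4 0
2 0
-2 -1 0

Suppose x1 = True.
The clause (x2) is unit, so x2 = True.
But (¬x2) is also a unit clause — contradiction.
So every satisfying assignment has x1 = False.

False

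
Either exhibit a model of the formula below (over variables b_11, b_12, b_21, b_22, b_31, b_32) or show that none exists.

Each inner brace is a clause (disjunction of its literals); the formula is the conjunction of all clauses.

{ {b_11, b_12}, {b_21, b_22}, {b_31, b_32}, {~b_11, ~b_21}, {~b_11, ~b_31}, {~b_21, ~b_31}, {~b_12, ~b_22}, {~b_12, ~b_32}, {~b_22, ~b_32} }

Case b_11 = 1:
Unit clause (~b_21) forces b_21 = 0.
Unit clause (b_22) forces b_22 = 1.
Unit clause (~b_31) forces b_31 = 0.
Unit clause (b_32) forces b_32 = 1.
Now (~b_32) is unsatisfied and unit — conflict.
Backtrack on b_11: now try b_11 = 0.
Unit clause (b_12) forces b_12 = 1.
Unit clause (~b_22) forces b_22 = 0.
Unit clause (b_21) forces b_21 = 1.
Unit clause (~b_31) forces b_31 = 0.
Unit clause (b_32) forces b_32 = 1.
Now (~b_32) is unsatisfied and unit — conflict.
Neither b_11 = 1 nor b_11 = 0 works.

UNSATISFIABLE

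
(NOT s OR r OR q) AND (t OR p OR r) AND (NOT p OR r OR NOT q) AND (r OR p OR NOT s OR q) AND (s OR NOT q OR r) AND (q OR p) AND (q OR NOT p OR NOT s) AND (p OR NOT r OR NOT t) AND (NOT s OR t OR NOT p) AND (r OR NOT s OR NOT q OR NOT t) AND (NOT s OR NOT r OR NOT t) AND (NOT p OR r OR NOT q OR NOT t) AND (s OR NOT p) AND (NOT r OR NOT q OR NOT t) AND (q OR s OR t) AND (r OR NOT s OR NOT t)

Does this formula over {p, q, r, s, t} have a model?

Satisfiable

Try q = true.
Try p = false.
Try t = false.
(r) alone gives r = true.
No clause remains; s is free.
A satisfying assignment: p: false; q: true; r: true; s: false; t: false.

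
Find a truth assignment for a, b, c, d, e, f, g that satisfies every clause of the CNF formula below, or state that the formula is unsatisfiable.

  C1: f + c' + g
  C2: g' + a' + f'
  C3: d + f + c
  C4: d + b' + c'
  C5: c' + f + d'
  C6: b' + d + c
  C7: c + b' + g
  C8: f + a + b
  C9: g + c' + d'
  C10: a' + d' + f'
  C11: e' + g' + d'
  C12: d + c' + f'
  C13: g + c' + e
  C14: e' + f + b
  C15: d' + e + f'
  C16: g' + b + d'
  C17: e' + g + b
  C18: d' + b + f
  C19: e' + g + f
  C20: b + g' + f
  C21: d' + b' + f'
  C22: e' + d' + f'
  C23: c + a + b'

Suppose f = 1.
Suppose g = 0.
Suppose c = 0.
The clause (b') is unit, so b = 0.
The clause (e') is unit, so e = 0.
The clause (d') is unit, so d = 0.
All clauses hold; a can take either value.

a ↦ 0,  b ↦ 0,  c ↦ 0,  d ↦ 0,  e ↦ 0,  f ↦ 1,  g ↦ 0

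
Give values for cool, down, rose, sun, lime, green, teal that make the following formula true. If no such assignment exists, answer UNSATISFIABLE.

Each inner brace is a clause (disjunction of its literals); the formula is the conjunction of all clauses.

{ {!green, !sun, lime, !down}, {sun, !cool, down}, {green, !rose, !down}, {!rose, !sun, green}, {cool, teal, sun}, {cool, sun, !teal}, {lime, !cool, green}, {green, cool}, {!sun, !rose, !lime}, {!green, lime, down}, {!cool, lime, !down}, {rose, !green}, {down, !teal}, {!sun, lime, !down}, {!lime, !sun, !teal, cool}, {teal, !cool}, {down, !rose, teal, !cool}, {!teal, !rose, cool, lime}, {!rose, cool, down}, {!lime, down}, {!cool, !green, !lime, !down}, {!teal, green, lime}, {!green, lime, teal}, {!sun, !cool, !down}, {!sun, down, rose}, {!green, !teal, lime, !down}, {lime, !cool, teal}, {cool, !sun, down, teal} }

Branch on green: set green = false.
The clause (cool) is unit, so cool = true.
The clause (lime) is unit, so lime = true.
The clause (teal) is unit, so teal = true.
The clause (down) is unit, so down = true.
The clause (!rose) is unit, so rose = false.
The clause (!sun) is unit, so sun = false.
All clauses are satisfied.

cool: true, down: true, rose: false, sun: false, lime: true, green: false, teal: true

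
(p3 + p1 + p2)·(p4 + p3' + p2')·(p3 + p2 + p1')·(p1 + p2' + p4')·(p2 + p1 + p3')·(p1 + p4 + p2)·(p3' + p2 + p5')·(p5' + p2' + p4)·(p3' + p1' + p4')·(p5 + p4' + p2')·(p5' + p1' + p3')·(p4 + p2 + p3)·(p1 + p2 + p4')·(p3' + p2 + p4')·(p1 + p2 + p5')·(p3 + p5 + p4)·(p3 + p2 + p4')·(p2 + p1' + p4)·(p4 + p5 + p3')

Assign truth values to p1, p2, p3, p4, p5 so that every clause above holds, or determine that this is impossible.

Case p3 = 0:
Case p1 = 1:
(p2) alone gives p2 = 1.
Case p5 = 1:
(p4) alone gives p4 = 1.
This assignment satisfies each clause.

p1: 1, p2: 1, p3: 0, p4: 1, p5: 1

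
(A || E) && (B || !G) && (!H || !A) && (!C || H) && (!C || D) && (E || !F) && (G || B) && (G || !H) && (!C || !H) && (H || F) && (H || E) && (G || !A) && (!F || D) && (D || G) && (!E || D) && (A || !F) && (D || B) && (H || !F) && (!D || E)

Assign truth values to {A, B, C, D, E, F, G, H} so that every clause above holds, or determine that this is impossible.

A: false, B: true, C: false, D: true, E: true, F: false, G: true, H: true

Suppose A = false.
(E) alone gives E = true.
(D) alone gives D = true.
(!F) alone gives F = false.
(H) alone gives H = true.
(G) alone gives G = true.
(B) alone gives B = true.
(!C) alone gives C = false.
All clauses are satisfied.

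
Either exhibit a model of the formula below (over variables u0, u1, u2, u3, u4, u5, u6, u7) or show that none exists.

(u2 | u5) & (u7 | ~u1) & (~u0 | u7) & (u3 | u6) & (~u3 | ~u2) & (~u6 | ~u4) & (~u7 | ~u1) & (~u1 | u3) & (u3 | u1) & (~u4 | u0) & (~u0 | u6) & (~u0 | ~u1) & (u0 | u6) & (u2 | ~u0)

Try u2 = 0.
Unit clause (u5) forces u5 = 1.
Unit clause (~u0) forces u0 = 0.
Unit clause (~u4) forces u4 = 0.
Unit clause (u6) forces u6 = 1.
Try u7 = 0.
Unit clause (~u1) forces u1 = 0.
Unit clause (u3) forces u3 = 1.
All clauses are satisfied.

u0: 0,  u1: 0,  u2: 0,  u3: 1,  u4: 0,  u5: 1,  u6: 1,  u7: 0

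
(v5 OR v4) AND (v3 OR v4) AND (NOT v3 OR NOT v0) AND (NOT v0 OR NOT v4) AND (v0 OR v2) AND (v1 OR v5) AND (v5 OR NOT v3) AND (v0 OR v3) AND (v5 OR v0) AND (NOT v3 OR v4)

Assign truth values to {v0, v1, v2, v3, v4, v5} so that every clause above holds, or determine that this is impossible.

Try v5 = true.
Try v3 = true.
(NOT v0) alone gives v0 = false.
(v2) alone gives v2 = true.
(v4) alone gives v4 = true.
Every clause is now satisfied; v1 is unconstrained.

v0: false, v1: true, v2: true, v3: true, v4: true, v5: true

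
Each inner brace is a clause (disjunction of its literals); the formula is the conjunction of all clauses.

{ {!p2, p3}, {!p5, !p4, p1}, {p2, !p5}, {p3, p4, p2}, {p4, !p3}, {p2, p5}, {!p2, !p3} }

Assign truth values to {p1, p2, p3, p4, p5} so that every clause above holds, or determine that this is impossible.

UNSATISFIABLE

Suppose p2 = false.
(!p5) alone gives p5 = false.
That conflicts with the unit clause (p5).
That branch fails; take p2 = true instead.
(p3) alone gives p3 = true.
That conflicts with the unit clause (!p3).
Both values of p2 lead to a conflict.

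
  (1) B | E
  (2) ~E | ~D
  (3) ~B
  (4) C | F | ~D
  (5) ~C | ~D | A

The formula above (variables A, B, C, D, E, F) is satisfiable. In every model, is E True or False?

Suppose E = 0.
The clause (B) is unit, so B = 1.
But (~B) is also a unit clause — contradiction.
So every satisfying assignment has E = True.

True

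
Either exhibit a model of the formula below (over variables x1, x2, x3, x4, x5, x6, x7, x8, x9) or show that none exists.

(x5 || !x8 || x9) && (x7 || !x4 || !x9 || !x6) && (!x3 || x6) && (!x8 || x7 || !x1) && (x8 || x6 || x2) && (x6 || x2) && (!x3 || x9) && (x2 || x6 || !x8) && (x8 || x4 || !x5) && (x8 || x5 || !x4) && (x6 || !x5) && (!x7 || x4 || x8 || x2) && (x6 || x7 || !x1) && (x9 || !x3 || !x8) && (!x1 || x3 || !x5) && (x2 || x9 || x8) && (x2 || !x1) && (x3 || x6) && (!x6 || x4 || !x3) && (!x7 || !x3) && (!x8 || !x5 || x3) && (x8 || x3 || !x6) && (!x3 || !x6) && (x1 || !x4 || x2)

Branch on x3: set x3 = false.
The clause (x6) is unit, so x6 = true.
The clause (x8) is unit, so x8 = true.
The clause (!x5) is unit, so x5 = false.
The clause (x9) is unit, so x9 = true.
Branch on x7: set x7 = true.
Branch on x2: set x2 = false.
The clause (!x1) is unit, so x1 = false.
The clause (!x4) is unit, so x4 = false.
Every clause now holds.

x1 ↦ false, x2 ↦ false, x3 ↦ false, x4 ↦ false, x5 ↦ false, x6 ↦ true, x7 ↦ true, x8 ↦ true, x9 ↦ true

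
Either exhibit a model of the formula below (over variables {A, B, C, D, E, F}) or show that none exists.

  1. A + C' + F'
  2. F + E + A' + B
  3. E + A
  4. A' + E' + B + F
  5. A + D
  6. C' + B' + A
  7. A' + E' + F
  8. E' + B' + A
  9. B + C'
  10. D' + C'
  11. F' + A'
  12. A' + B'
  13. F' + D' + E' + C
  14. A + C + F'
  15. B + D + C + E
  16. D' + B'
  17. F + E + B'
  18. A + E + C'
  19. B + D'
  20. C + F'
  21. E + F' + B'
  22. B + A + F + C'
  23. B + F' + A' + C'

UNSATISFIABLE

Suppose E = 1.
Suppose A = 1.
From the singleton clause (F), F = 1.
But (F') is also a unit clause — contradiction.
Undo A and try A = 0.
From the singleton clause (D), D = 1.
From the singleton clause (B'), B = 0.
But (B) is also a unit clause — contradiction.
Either choice for A ends in contradiction.
Undo E and try E = 0.
From the singleton clause (A), A = 1.
From the singleton clause (F'), F = 0.
From the singleton clause (B), B = 1.
But (B') is also a unit clause — contradiction.
Either choice for E ends in contradiction.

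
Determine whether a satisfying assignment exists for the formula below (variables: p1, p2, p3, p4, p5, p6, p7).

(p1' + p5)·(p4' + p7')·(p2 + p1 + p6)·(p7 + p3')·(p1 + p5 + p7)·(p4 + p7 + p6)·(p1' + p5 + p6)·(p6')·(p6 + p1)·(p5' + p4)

From the singleton clause (p6'), p6 = 0.
From the singleton clause (p1), p1 = 1.
From the singleton clause (p5), p5 = 1.
From the singleton clause (p4), p4 = 1.
From the singleton clause (p7'), p7 = 0.
From the singleton clause (p3'), p3 = 0.
No clause remains; p2 is free.
A satisfying assignment: p1 ↦ 1, p2 ↦ 0, p3 ↦ 0, p4 ↦ 1, p5 ↦ 1, p6 ↦ 0, p7 ↦ 0.

Yes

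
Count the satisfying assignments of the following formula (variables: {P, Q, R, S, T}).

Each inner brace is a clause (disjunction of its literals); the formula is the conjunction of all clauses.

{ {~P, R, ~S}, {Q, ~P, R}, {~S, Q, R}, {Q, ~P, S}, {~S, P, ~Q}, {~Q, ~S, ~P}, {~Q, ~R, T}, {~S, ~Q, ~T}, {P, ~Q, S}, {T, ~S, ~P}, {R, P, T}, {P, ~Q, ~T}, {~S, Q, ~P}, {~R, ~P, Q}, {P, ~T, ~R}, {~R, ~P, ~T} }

5

There are 2^5 = 32 truth assignments over (P, Q, R, S, T).
Split on R. With R = 1, the clauses containing R are satisfied and ~R drops from the rest; 2 of the 2^4 = 16 assignments to the other variables satisfy what remains.
With R = 0, by the same count on the reduced clause set, 3 assignments work.
(One model: P=F, Q=F, R=F, S=F, T=T.)
Total: 2 + 3 = 5.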